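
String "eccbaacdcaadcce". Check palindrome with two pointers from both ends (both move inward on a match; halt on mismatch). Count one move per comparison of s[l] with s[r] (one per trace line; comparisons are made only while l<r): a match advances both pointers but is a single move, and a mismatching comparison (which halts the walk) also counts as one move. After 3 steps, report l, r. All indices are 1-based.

l=4, r=12

l=1 r=15: 'e'=='e', l++,r--
l=2 r=14: 'c'=='c', l++,r--
l=3 r=13: 'c'=='c', l++,r--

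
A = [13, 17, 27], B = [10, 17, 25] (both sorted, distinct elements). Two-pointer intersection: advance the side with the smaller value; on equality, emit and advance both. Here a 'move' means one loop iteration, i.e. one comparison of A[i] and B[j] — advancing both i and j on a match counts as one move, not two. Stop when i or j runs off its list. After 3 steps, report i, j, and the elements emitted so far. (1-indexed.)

[i=1,j=1] 13>10 → j++
[i=1,j=2] 13<17 → i++
[i=2,j=2] 17==17 emit → i++,j++

i=3, j=3, emitted=[17]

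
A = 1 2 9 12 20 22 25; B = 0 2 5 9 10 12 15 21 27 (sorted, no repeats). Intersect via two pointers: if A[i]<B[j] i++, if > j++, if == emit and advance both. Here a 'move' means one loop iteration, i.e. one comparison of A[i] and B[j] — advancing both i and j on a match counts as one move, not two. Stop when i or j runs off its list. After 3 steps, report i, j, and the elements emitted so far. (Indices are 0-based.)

i=2, j=2, emitted=[2]

[i=0,j=0] 1>0 → j++
[i=0,j=1] 1<2 → i++
[i=1,j=1] 2==2 emit → i++,j++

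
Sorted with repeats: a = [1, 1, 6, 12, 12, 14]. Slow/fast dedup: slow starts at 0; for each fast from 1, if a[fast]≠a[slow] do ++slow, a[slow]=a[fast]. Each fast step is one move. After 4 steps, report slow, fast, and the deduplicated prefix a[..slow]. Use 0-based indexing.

slow=2, fast=5, prefix=[1, 6, 12]

(s=0,f=1) a[fast]=1=a[slow] dup → fast++
(s=0,f=2) a[fast]=6≠a[slow]=1 write a[1]=6 → slow++,fast++
(s=1,f=3) a[fast]=12≠a[slow]=6 write a[2]=12 → slow++,fast++
(s=2,f=4) a[fast]=12=a[slow] dup → fast++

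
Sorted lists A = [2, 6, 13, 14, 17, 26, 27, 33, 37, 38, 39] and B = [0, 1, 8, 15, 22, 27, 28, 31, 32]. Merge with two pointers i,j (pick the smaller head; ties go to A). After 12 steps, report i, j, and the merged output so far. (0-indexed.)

i=7, j=5, merged so far=[0, 1, 2, 6, 8, 13, 14, 15, 17, 22, 26, 27]

[i=0,j=0] A[i]=2>B[j]=0 take 0 → j++
[i=0,j=1] A[i]=2>B[j]=1 take 1 → j++
[i=0,j=2] A[i]=2<=B[j]=8 take 2 → i++
[i=1,j=2] A[i]=6<=B[j]=8 take 6 → i++
[i=2,j=2] A[i]=13>B[j]=8 take 8 → j++
[i=2,j=3] A[i]=13<=B[j]=15 take 13 → i++
[i=3,j=3] A[i]=14<=B[j]=15 take 14 → i++
[i=4,j=3] A[i]=17>B[j]=15 take 15 → j++
[i=4,j=4] A[i]=17<=B[j]=22 take 17 → i++
[i=5,j=4] A[i]=26>B[j]=22 take 22 → j++
[i=5,j=5] A[i]=26<=B[j]=27 take 26 → i++
[i=6,j=5] A[i]=27<=B[j]=27 take 27 → i++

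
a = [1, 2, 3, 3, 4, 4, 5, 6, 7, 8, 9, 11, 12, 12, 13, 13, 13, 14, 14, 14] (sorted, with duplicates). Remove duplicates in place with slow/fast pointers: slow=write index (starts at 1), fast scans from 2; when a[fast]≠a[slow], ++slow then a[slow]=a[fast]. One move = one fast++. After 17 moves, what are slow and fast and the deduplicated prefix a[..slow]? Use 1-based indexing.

slow=13, fast=19, prefix=[1, 2, 3, 4, 5, 6, 7, 8, 9, 11, 12, 13, 14]

(s=1,f=2) a[fast]=2≠a[slow]=1 write a[2]=2 → slow++,fast++
(s=2,f=3) a[fast]=3≠a[slow]=2 write a[3]=3 → slow++,fast++
(s=3,f=4) a[fast]=3=a[slow] dup → fast++
(s=3,f=5) a[fast]=4≠a[slow]=3 write a[4]=4 → slow++,fast++
(s=4,f=6) a[fast]=4=a[slow] dup → fast++
(s=4,f=7) a[fast]=5≠a[slow]=4 write a[5]=5 → slow++,fast++
(s=5,f=8) a[fast]=6≠a[slow]=5 write a[6]=6 → slow++,fast++
(s=6,f=9) a[fast]=7≠a[slow]=6 write a[7]=7 → slow++,fast++
(s=7,f=10) a[fast]=8≠a[slow]=7 write a[8]=8 → slow++,fast++
(s=8,f=11) a[fast]=9≠a[slow]=8 write a[9]=9 → slow++,fast++
(s=9,f=12) a[fast]=11≠a[slow]=9 write a[10]=11 → slow++,fast++
(s=10,f=13) a[fast]=12≠a[slow]=11 write a[11]=12 → slow++,fast++
(s=11,f=14) a[fast]=12=a[slow] dup → fast++
(s=11,f=15) a[fast]=13≠a[slow]=12 write a[12]=13 → slow++,fast++
(s=12,f=16) a[fast]=13=a[slow] dup → fast++
(s=12,f=17) a[fast]=13=a[slow] dup → fast++
(s=12,f=18) a[fast]=14≠a[slow]=13 write a[13]=14 → slow++,fast++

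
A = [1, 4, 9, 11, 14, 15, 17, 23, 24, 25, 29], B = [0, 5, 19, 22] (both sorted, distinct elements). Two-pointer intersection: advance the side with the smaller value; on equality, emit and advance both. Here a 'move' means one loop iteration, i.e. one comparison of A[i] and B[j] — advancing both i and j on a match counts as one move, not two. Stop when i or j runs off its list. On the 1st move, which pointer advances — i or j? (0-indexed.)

j

i=0 j=0: 1>0, j++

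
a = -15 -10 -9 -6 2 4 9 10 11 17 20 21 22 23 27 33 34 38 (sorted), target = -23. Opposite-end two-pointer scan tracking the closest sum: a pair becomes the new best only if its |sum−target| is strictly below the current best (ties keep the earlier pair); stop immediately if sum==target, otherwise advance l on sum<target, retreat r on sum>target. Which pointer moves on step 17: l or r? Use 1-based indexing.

[1,18] -15+38=23 d=46 * → r--
[1,17] -15+34=19 d=42 * → r--
[1,16] -15+33=18 d=41 * → r--
[1,15] -15+27=12 d=35 * → r--
[1,14] -15+23=8 d=31 * → r--
[1,13] -15+22=7 d=30 * → r--
[1,12] -15+21=6 d=29 * → r--
[1,11] -15+20=5 d=28 * → r--
[1,10] -15+17=2 d=25 * → r--
[1,9] -15+11=-4 d=19 * → r--
[1,8] -15+10=-5 d=18 * → r--
[1,7] -15+9=-6 d=17 * → r--
[1,6] -15+4=-11 d=12 * → r--
[1,5] -15+2=-13 d=10 * → r--
[1,4] -15+-6=-21 d=2 * → r--
[1,3] -15+-9=-24 d=1 * → l++
[2,3] -10+-9=-19 d=4 → r--

r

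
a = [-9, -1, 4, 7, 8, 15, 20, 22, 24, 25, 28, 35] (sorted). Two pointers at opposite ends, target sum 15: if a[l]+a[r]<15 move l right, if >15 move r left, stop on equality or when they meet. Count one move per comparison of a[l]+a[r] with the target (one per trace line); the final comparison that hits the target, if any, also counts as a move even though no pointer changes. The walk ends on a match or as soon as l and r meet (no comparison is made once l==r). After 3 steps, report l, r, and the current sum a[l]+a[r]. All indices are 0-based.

l=0 r=11: -9+35=26 >15, r--
l=0 r=10: -9+28=19 >15, r--
l=0 r=9: -9+25=16 >15, r--

l=0, r=8, sum=15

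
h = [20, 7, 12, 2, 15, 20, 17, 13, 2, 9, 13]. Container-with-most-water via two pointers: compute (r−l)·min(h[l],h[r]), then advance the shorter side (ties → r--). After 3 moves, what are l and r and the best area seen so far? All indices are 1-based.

l=1, r=8, best area=130

[1,11] min(20,13)*10=130 best=130 * → r--
[1,10] min(20,9)*9=81 best=130 → r--
[1,9] min(20,2)*8=16 best=130 → r--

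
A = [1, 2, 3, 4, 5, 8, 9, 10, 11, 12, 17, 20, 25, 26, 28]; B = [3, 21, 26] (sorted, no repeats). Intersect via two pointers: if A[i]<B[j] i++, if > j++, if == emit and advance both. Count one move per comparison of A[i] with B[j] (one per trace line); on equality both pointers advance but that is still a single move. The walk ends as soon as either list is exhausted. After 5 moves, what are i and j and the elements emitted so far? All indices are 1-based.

i=6, j=2, emitted=[3]

[i=1,j=1] 1<3 → i++
[i=2,j=1] 2<3 → i++
[i=3,j=1] 3==3 emit → i++,j++
[i=4,j=2] 4<21 → i++
[i=5,j=2] 5<21 → i++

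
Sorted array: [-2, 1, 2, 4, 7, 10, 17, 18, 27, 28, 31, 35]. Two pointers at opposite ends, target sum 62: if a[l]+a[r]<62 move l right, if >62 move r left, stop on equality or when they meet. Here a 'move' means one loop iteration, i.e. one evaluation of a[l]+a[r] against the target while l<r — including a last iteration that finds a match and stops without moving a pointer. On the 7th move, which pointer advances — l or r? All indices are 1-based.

[1,12] -2+35=33 <62 → l++
[2,12] 1+35=36 <62 → l++
[3,12] 2+35=37 <62 → l++
[4,12] 4+35=39 <62 → l++
[5,12] 7+35=42 <62 → l++
[6,12] 10+35=45 <62 → l++
[7,12] 17+35=52 <62 → l++

l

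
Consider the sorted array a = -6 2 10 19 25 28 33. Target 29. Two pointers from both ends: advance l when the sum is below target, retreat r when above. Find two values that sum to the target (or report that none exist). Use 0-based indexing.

(10, 19)

l=0 r=6: -6+33=27 <29, l++
l=1 r=6: 2+33=35 >29, r--
l=1 r=5: 2+28=30 >29, r--
l=1 r=4: 2+25=27 <29, l++
l=2 r=4: 10+25=35 >29, r--
l=2 r=3: 10+19=29, found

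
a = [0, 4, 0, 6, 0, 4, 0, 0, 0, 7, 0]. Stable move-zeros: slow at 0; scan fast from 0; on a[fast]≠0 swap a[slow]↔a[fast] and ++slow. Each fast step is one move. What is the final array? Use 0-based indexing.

slow=0 fast=0: a[fast]=0, fast++
slow=0 fast=1: a[fast]=4≠0 swap→a[0]=4, slow++,fast++
slow=1 fast=2: a[fast]=0, fast++
slow=1 fast=3: a[fast]=6≠0 swap→a[1]=6, slow++,fast++
slow=2 fast=4: a[fast]=0, fast++
slow=2 fast=5: a[fast]=4≠0 swap→a[2]=4, slow++,fast++
slow=3 fast=6: a[fast]=0, fast++
slow=3 fast=7: a[fast]=0, fast++
slow=3 fast=8: a[fast]=0, fast++
slow=3 fast=9: a[fast]=7≠0 swap→a[3]=7, slow++,fast++
slow=4 fast=10: a[fast]=0, fast++

[4, 6, 4, 7, 0, 0, 0, 0, 0, 0, 0]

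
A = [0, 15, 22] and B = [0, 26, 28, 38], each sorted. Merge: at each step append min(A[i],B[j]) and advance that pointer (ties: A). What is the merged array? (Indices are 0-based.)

[0, 0, 15, 22, 26, 28, 38]

[i=0,j=0] A[i]=0<=B[j]=0 take 0 → i++
[i=1,j=0] A[i]=15>B[j]=0 take 0 → j++
[i=1,j=1] A[i]=15<=B[j]=26 take 15 → i++
[i=2,j=1] A[i]=22<=B[j]=26 take 22 → i++
[i=3,j=1] A done, take B[j]=26 → j++
[i=3,j=2] A done, take B[j]=28 → j++
[i=3,j=3] A done, take B[j]=38 → j++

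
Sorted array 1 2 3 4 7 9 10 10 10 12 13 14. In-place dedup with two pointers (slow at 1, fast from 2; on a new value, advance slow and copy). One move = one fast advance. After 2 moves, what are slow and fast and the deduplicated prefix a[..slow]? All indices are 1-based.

slow=1 fast=2: a[fast]=2≠a[slow]=1 write a[2]=2, slow++,fast++
slow=2 fast=3: a[fast]=3≠a[slow]=2 write a[3]=3, slow++,fast++

slow=3, fast=4, prefix=[1, 2, 3]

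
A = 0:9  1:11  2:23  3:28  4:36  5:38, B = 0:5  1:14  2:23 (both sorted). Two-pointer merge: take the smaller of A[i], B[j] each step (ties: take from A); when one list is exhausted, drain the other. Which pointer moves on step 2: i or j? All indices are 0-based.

i

i=0 j=0: A[i]=9>B[j]=5 take 5, j++
i=0 j=1: A[i]=9<=B[j]=14 take 9, i++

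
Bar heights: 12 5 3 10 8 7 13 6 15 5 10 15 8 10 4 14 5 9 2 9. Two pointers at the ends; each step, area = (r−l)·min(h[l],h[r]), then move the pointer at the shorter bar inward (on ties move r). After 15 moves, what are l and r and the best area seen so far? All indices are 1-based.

l=9, r=13, best area=180

[1,20] min(12,9)*19=171 best=171 * → r--
[1,19] min(12,2)*18=36 best=171 → r--
[1,18] min(12,9)*17=153 best=171 → r--
[1,17] min(12,5)*16=80 best=171 → r--
[1,16] min(12,14)*15=180 best=180 * → l++
[2,16] min(5,14)*14=70 best=180 → l++
[3,16] min(3,14)*13=39 best=180 → l++
[4,16] min(10,14)*12=120 best=180 → l++
[5,16] min(8,14)*11=88 best=180 → l++
[6,16] min(7,14)*10=70 best=180 → l++
[7,16] min(13,14)*9=117 best=180 → l++
[8,16] min(6,14)*8=48 best=180 → l++
[9,16] min(15,14)*7=98 best=180 → r--
[9,15] min(15,4)*6=24 best=180 → r--
[9,14] min(15,10)*5=50 best=180 → r--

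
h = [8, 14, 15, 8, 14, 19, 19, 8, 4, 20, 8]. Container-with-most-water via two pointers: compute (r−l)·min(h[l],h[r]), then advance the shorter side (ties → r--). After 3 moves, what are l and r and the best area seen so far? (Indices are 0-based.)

l=2, r=9, best area=112

[0,10] min(8,8)*10=80 best=80 * → r--
[0,9] min(8,20)*9=72 best=80 → l++
[1,9] min(14,20)*8=112 best=112 * → l++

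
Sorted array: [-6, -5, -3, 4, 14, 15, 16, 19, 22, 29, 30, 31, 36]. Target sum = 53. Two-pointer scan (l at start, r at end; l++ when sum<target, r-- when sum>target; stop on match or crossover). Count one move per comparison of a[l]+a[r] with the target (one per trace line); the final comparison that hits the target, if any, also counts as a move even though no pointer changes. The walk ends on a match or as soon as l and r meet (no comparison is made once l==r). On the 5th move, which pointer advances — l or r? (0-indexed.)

l=0 r=12: -6+36=30 <53, l++
l=1 r=12: -5+36=31 <53, l++
l=2 r=12: -3+36=33 <53, l++
l=3 r=12: 4+36=40 <53, l++
l=4 r=12: 14+36=50 <53, l++

l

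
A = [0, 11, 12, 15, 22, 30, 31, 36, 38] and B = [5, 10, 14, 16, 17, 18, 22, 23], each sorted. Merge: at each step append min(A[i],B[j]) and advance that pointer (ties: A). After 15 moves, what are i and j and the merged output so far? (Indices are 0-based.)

i=7, j=8, merged so far=[0, 5, 10, 11, 12, 14, 15, 16, 17, 18, 22, 22, 23, 30, 31]

[i=0,j=0] A[i]=0<=B[j]=5 take 0 → i++
[i=1,j=0] A[i]=11>B[j]=5 take 5 → j++
[i=1,j=1] A[i]=11>B[j]=10 take 10 → j++
[i=1,j=2] A[i]=11<=B[j]=14 take 11 → i++
[i=2,j=2] A[i]=12<=B[j]=14 take 12 → i++
[i=3,j=2] A[i]=15>B[j]=14 take 14 → j++
[i=3,j=3] A[i]=15<=B[j]=16 take 15 → i++
[i=4,j=3] A[i]=22>B[j]=16 take 16 → j++
[i=4,j=4] A[i]=22>B[j]=17 take 17 → j++
[i=4,j=5] A[i]=22>B[j]=18 take 18 → j++
[i=4,j=6] A[i]=22<=B[j]=22 take 22 → i++
[i=5,j=6] A[i]=30>B[j]=22 take 22 → j++
[i=5,j=7] A[i]=30>B[j]=23 take 23 → j++
[i=5,j=8] B done, take A[i]=30 → i++
[i=6,j=8] B done, take A[i]=31 → i++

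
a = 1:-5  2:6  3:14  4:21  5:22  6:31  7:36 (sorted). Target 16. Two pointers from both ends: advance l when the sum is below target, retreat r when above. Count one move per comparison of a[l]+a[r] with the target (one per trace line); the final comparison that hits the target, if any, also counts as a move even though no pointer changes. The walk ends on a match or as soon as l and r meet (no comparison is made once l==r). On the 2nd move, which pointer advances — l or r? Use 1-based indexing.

[1,7] -5+36=31 >16 → r--
[1,6] -5+31=26 >16 → r--

r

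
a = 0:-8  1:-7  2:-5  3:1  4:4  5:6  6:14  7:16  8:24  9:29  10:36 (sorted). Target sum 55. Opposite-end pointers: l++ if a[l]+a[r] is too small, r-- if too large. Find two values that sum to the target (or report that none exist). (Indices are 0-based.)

no pair

[0,10] -8+36=28 <55 → l++
[1,10] -7+36=29 <55 → l++
[2,10] -5+36=31 <55 → l++
[3,10] 1+36=37 <55 → l++
[4,10] 4+36=40 <55 → l++
[5,10] 6+36=42 <55 → l++
[6,10] 14+36=50 <55 → l++
[7,10] 16+36=52 <55 → l++
[8,10] 24+36=60 >55 → r--
[8,9] 24+29=53 <55 → l++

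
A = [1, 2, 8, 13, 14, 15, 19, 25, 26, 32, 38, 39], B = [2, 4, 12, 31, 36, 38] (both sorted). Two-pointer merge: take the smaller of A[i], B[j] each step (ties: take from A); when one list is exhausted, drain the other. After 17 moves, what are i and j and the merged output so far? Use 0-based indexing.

i=0 j=0: A[i]=1<=B[j]=2 take 1, i++
i=1 j=0: A[i]=2<=B[j]=2 take 2, i++
i=2 j=0: A[i]=8>B[j]=2 take 2, j++
i=2 j=1: A[i]=8>B[j]=4 take 4, j++
i=2 j=2: A[i]=8<=B[j]=12 take 8, i++
i=3 j=2: A[i]=13>B[j]=12 take 12, j++
i=3 j=3: A[i]=13<=B[j]=31 take 13, i++
i=4 j=3: A[i]=14<=B[j]=31 take 14, i++
i=5 j=3: A[i]=15<=B[j]=31 take 15, i++
i=6 j=3: A[i]=19<=B[j]=31 take 19, i++
i=7 j=3: A[i]=25<=B[j]=31 take 25, i++
i=8 j=3: A[i]=26<=B[j]=31 take 26, i++
i=9 j=3: A[i]=32>B[j]=31 take 31, j++
i=9 j=4: A[i]=32<=B[j]=36 take 32, i++
i=10 j=4: A[i]=38>B[j]=36 take 36, j++
i=10 j=5: A[i]=38<=B[j]=38 take 38, i++
i=11 j=5: A[i]=39>B[j]=38 take 38, j++

i=11, j=6, merged so far=[1, 2, 2, 4, 8, 12, 13, 14, 15, 19, 25, 26, 31, 32, 36, 38, 38]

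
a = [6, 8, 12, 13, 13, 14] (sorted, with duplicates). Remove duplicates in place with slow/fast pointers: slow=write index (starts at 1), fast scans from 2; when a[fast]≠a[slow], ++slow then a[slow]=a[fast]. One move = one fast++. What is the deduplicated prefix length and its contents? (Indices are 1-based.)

length 5; prefix = [6, 8, 12, 13, 14]

slow=1 fast=2: a[fast]=8≠a[slow]=6 write a[2]=8, slow++,fast++
slow=2 fast=3: a[fast]=12≠a[slow]=8 write a[3]=12, slow++,fast++
slow=3 fast=4: a[fast]=13≠a[slow]=12 write a[4]=13, slow++,fast++
slow=4 fast=5: a[fast]=13=a[slow] dup, fast++
slow=4 fast=6: a[fast]=14≠a[slow]=13 write a[5]=14, slow++,fast++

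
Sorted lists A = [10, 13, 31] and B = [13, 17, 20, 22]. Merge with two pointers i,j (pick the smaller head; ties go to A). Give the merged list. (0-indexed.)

i=0 j=0: A[i]=10<=B[j]=13 take 10, i++
i=1 j=0: A[i]=13<=B[j]=13 take 13, i++
i=2 j=0: A[i]=31>B[j]=13 take 13, j++
i=2 j=1: A[i]=31>B[j]=17 take 17, j++
i=2 j=2: A[i]=31>B[j]=20 take 20, j++
i=2 j=3: A[i]=31>B[j]=22 take 22, j++
i=2 j=4: B done, take A[i]=31, i++

[10, 13, 13, 17, 20, 22, 31]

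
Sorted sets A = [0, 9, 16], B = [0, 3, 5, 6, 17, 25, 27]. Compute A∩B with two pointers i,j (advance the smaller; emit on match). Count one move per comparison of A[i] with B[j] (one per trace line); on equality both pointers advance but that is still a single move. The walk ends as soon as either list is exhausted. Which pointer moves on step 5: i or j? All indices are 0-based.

[i=0,j=0] 0==0 emit → i++,j++
[i=1,j=1] 9>3 → j++
[i=1,j=2] 9>5 → j++
[i=1,j=3] 9>6 → j++
[i=1,j=4] 9<17 → i++

i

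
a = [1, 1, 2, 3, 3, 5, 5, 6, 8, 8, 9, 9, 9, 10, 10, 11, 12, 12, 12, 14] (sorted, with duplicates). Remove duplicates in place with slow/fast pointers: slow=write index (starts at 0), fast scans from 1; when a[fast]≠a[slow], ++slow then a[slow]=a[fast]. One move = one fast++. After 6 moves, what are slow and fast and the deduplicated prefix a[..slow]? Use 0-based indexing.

slow=3, fast=7, prefix=[1, 2, 3, 5]

(s=0,f=1) a[fast]=1=a[slow] dup → fast++
(s=0,f=2) a[fast]=2≠a[slow]=1 write a[1]=2 → slow++,fast++
(s=1,f=3) a[fast]=3≠a[slow]=2 write a[2]=3 → slow++,fast++
(s=2,f=4) a[fast]=3=a[slow] dup → fast++
(s=2,f=5) a[fast]=5≠a[slow]=3 write a[3]=5 → slow++,fast++
(s=3,f=6) a[fast]=5=a[slow] dup → fast++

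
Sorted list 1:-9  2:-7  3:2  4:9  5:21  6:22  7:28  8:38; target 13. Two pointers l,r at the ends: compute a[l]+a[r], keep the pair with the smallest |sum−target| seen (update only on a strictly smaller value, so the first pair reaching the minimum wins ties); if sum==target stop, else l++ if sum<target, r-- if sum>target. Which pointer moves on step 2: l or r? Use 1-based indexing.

l=1 r=8: -9+38=29 d=16 *, r--
l=1 r=7: -9+28=19 d=6 *, r--

r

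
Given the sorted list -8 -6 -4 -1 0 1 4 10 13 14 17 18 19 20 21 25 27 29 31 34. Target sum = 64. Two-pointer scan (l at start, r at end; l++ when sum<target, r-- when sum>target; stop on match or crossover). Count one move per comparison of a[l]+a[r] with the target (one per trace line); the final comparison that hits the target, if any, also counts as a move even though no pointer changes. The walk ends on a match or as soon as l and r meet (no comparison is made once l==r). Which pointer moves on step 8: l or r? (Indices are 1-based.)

[1,20] -8+34=26 <64 → l++
[2,20] -6+34=28 <64 → l++
[3,20] -4+34=30 <64 → l++
[4,20] -1+34=33 <64 → l++
[5,20] 0+34=34 <64 → l++
[6,20] 1+34=35 <64 → l++
[7,20] 4+34=38 <64 → l++
[8,20] 10+34=44 <64 → l++

l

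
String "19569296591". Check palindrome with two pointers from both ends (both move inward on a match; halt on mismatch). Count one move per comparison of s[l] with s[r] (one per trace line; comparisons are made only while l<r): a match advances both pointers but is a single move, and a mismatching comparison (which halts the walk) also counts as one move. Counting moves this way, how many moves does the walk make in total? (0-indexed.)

5 moves

[0,10] '1'=='1' → l++,r--
[1,9] '9'=='9' → l++,r--
[2,8] '5'=='5' → l++,r--
[3,7] '6'=='6' → l++,r--
[4,6] '9'=='9' → l++,r--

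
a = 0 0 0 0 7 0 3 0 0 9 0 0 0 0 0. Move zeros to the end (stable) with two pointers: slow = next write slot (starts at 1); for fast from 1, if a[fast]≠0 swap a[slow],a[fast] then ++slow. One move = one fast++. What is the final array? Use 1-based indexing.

[7, 3, 9, 0, 0, 0, 0, 0, 0, 0, 0, 0, 0, 0, 0]

(s=1,f=1) a[fast]=0 → fast++
(s=1,f=2) a[fast]=0 → fast++
(s=1,f=3) a[fast]=0 → fast++
(s=1,f=4) a[fast]=0 → fast++
(s=1,f=5) a[fast]=7≠0 swap→a[1]=7 → slow++,fast++
(s=2,f=6) a[fast]=0 → fast++
(s=2,f=7) a[fast]=3≠0 swap→a[2]=3 → slow++,fast++
(s=3,f=8) a[fast]=0 → fast++
(s=3,f=9) a[fast]=0 → fast++
(s=3,f=10) a[fast]=9≠0 swap→a[3]=9 → slow++,fast++
(s=4,f=11) a[fast]=0 → fast++
(s=4,f=12) a[fast]=0 → fast++
(s=4,f=13) a[fast]=0 → fast++
(s=4,f=14) a[fast]=0 → fast++
(s=4,f=15) a[fast]=0 → fast++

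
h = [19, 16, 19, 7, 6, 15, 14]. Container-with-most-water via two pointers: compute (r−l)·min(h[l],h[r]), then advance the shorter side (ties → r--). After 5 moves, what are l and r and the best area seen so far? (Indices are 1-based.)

[1,7] min(19,14)*6=84 best=84 * → r--
[1,6] min(19,15)*5=75 best=84 → r--
[1,5] min(19,6)*4=24 best=84 → r--
[1,4] min(19,7)*3=21 best=84 → r--
[1,3] min(19,19)*2=38 best=84 → r--

l=1, r=2, best area=84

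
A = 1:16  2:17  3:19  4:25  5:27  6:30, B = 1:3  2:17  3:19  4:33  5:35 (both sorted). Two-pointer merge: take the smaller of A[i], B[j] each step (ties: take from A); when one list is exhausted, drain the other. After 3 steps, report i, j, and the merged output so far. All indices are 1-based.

[i=1,j=1] A[i]=16>B[j]=3 take 3 → j++
[i=1,j=2] A[i]=16<=B[j]=17 take 16 → i++
[i=2,j=2] A[i]=17<=B[j]=17 take 17 → i++

i=3, j=2, merged so far=[3, 16, 17]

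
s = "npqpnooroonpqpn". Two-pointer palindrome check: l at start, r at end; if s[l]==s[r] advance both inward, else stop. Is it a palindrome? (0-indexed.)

[0,14] 'n'=='n' → l++,r--
[1,13] 'p'=='p' → l++,r--
[2,12] 'q'=='q' → l++,r--
[3,11] 'p'=='p' → l++,r--
[4,10] 'n'=='n' → l++,r--
[5,9] 'o'=='o' → l++,r--
[6,8] 'o'=='o' → l++,r--

palindrome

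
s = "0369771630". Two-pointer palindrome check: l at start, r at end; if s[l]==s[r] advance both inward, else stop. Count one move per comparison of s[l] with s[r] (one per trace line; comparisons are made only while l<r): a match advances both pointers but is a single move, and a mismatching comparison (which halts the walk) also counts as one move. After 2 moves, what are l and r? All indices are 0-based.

l=0 r=9: '0'=='0', l++,r--
l=1 r=8: '3'=='3', l++,r--

l=2, r=7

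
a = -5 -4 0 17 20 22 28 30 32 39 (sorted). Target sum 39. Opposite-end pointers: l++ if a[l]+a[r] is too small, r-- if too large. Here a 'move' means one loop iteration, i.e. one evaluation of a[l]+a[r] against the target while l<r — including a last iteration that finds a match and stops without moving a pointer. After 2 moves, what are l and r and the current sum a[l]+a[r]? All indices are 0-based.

l=0 r=9: -5+39=34 <39, l++
l=1 r=9: -4+39=35 <39, l++

l=2, r=9, sum=39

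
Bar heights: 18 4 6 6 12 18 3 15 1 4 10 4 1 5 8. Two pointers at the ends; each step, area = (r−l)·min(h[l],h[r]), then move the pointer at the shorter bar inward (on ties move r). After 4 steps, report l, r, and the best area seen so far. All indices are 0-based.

l=0, r=10, best area=112

[0,14] min(18,8)*14=112 best=112 * → r--
[0,13] min(18,5)*13=65 best=112 → r--
[0,12] min(18,1)*12=12 best=112 → r--
[0,11] min(18,4)*11=44 best=112 → r--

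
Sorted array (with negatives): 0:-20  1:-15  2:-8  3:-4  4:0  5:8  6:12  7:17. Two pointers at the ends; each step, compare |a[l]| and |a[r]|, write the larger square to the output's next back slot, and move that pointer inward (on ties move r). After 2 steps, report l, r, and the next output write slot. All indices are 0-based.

l=1, r=6, next write slot=5

l=0 r=7: |-20|>|17| out[7]=400, l++
l=1 r=7: |-15|<=|17| out[6]=289, r--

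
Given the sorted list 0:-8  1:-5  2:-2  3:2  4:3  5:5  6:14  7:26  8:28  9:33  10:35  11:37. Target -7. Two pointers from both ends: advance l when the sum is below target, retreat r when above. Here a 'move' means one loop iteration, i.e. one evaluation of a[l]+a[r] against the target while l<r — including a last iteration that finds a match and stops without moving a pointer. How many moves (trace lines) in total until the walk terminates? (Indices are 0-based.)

[0,11] -8+37=29 >-7 → r--
[0,10] -8+35=27 >-7 → r--
[0,9] -8+33=25 >-7 → r--
[0,8] -8+28=20 >-7 → r--
[0,7] -8+26=18 >-7 → r--
[0,6] -8+14=6 >-7 → r--
[0,5] -8+5=-3 >-7 → r--
[0,4] -8+3=-5 >-7 → r--
[0,3] -8+2=-6 >-7 → r--
[0,2] -8+-2=-10 <-7 → l++
[1,2] -5+-2=-7 → found

11 moves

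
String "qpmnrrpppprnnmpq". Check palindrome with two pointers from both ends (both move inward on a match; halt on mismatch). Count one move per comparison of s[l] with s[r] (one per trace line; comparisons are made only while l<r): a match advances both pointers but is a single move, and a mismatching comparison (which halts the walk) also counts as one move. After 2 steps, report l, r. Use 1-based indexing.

l=3, r=14

[1,16] 'q'=='q' → l++,r--
[2,15] 'p'=='p' → l++,r--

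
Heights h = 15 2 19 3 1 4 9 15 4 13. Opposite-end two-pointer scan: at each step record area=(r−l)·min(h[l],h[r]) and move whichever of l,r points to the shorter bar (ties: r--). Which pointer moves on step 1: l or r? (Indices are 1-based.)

r

[1,10] min(15,13)*9=117 best=117 * → r--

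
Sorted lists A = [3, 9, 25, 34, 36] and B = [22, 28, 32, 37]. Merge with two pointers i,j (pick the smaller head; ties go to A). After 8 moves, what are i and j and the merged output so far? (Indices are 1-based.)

i=6, j=4, merged so far=[3, 9, 22, 25, 28, 32, 34, 36]

[i=1,j=1] A[i]=3<=B[j]=22 take 3 → i++
[i=2,j=1] A[i]=9<=B[j]=22 take 9 → i++
[i=3,j=1] A[i]=25>B[j]=22 take 22 → j++
[i=3,j=2] A[i]=25<=B[j]=28 take 25 → i++
[i=4,j=2] A[i]=34>B[j]=28 take 28 → j++
[i=4,j=3] A[i]=34>B[j]=32 take 32 → j++
[i=4,j=4] A[i]=34<=B[j]=37 take 34 → i++
[i=5,j=4] A[i]=36<=B[j]=37 take 36 → i++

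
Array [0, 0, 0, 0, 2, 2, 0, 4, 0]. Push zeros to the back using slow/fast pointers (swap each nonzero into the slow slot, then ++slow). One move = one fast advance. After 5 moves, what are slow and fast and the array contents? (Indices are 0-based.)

slow=0 fast=0: a[fast]=0, fast++
slow=0 fast=1: a[fast]=0, fast++
slow=0 fast=2: a[fast]=0, fast++
slow=0 fast=3: a[fast]=0, fast++
slow=0 fast=4: a[fast]=2≠0 swap→a[0]=2, slow++,fast++

slow=1, fast=5, a=[2, 0, 0, 0, 0, 2, 0, 4, 0]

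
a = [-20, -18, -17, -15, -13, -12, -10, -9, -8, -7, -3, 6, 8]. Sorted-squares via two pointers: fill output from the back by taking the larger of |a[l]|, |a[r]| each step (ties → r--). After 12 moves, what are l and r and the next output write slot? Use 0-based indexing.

l=10, r=10, next write slot=0

l=0 r=12: |-20|>|8| out[12]=400, l++
l=1 r=12: |-18|>|8| out[11]=324, l++
l=2 r=12: |-17|>|8| out[10]=289, l++
l=3 r=12: |-15|>|8| out[9]=225, l++
l=4 r=12: |-13|>|8| out[8]=169, l++
l=5 r=12: |-12|>|8| out[7]=144, l++
l=6 r=12: |-10|>|8| out[6]=100, l++
l=7 r=12: |-9|>|8| out[5]=81, l++
l=8 r=12: |-8|<=|8| out[4]=64, r--
l=8 r=11: |-8|>|6| out[3]=64, l++
l=9 r=11: |-7|>|6| out[2]=49, l++
l=10 r=11: |-3|<=|6| out[1]=36, r--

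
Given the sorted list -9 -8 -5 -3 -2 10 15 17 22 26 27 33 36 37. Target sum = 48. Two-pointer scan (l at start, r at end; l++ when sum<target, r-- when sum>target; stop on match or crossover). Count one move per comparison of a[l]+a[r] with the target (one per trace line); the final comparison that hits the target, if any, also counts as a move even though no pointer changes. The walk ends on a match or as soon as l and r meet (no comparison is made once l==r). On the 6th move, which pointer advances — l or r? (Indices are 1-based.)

l

l=1 r=14: -9+37=28 <48, l++
l=2 r=14: -8+37=29 <48, l++
l=3 r=14: -5+37=32 <48, l++
l=4 r=14: -3+37=34 <48, l++
l=5 r=14: -2+37=35 <48, l++
l=6 r=14: 10+37=47 <48, l++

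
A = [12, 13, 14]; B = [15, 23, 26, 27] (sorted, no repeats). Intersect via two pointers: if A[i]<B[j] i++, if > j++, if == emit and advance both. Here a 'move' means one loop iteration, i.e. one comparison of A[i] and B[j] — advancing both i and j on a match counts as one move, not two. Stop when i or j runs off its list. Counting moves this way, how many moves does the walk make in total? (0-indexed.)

3 moves

[i=0,j=0] 12<15 → i++
[i=1,j=0] 13<15 → i++
[i=2,j=0] 14<15 → i++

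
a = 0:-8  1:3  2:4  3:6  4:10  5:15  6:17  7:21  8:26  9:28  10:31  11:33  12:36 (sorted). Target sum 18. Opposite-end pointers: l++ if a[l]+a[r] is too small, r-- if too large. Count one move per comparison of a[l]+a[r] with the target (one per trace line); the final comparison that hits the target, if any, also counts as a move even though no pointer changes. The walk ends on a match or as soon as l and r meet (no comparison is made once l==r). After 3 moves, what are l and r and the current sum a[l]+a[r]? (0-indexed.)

[0,12] -8+36=28 >18 → r--
[0,11] -8+33=25 >18 → r--
[0,10] -8+31=23 >18 → r--

l=0, r=9, sum=20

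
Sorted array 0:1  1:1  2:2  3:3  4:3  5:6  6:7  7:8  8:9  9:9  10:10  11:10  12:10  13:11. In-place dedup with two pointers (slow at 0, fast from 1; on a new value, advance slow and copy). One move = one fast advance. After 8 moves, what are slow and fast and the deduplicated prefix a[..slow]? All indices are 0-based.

(s=0,f=1) a[fast]=1=a[slow] dup → fast++
(s=0,f=2) a[fast]=2≠a[slow]=1 write a[1]=2 → slow++,fast++
(s=1,f=3) a[fast]=3≠a[slow]=2 write a[2]=3 → slow++,fast++
(s=2,f=4) a[fast]=3=a[slow] dup → fast++
(s=2,f=5) a[fast]=6≠a[slow]=3 write a[3]=6 → slow++,fast++
(s=3,f=6) a[fast]=7≠a[slow]=6 write a[4]=7 → slow++,fast++
(s=4,f=7) a[fast]=8≠a[slow]=7 write a[5]=8 → slow++,fast++
(s=5,f=8) a[fast]=9≠a[slow]=8 write a[6]=9 → slow++,fast++

slow=6, fast=9, prefix=[1, 2, 3, 6, 7, 8, 9]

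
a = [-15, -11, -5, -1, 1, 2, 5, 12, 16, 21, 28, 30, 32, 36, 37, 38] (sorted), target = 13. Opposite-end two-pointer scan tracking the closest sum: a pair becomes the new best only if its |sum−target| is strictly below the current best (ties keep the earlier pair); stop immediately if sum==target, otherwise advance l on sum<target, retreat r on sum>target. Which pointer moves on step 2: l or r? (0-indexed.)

r

l=0 r=15: -15+38=23 d=10 *, r--
l=0 r=14: -15+37=22 d=9 *, r--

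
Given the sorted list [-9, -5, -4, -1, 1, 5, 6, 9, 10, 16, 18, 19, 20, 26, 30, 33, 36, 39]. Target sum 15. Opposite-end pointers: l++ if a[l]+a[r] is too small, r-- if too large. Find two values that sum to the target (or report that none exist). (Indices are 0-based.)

(-5, 20)

l=0 r=17: -9+39=30 >15, r--
l=0 r=16: -9+36=27 >15, r--
l=0 r=15: -9+33=24 >15, r--
l=0 r=14: -9+30=21 >15, r--
l=0 r=13: -9+26=17 >15, r--
l=0 r=12: -9+20=11 <15, l++
l=1 r=12: -5+20=15, found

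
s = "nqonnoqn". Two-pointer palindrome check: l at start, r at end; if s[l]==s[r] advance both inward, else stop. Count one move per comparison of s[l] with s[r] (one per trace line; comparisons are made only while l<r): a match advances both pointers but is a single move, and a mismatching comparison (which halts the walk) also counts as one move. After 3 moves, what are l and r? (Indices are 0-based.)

l=0 r=7: 'n'=='n', l++,r--
l=1 r=6: 'q'=='q', l++,r--
l=2 r=5: 'o'=='o', l++,r--

l=3, r=4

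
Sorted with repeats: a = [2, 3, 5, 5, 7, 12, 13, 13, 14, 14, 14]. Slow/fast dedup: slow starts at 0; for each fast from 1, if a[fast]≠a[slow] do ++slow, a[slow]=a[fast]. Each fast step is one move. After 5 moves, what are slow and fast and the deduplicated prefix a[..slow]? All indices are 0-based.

slow=4, fast=6, prefix=[2, 3, 5, 7, 12]

(s=0,f=1) a[fast]=3≠a[slow]=2 write a[1]=3 → slow++,fast++
(s=1,f=2) a[fast]=5≠a[slow]=3 write a[2]=5 → slow++,fast++
(s=2,f=3) a[fast]=5=a[slow] dup → fast++
(s=2,f=4) a[fast]=7≠a[slow]=5 write a[3]=7 → slow++,fast++
(s=3,f=5) a[fast]=12≠a[slow]=7 write a[4]=12 → slow++,fast++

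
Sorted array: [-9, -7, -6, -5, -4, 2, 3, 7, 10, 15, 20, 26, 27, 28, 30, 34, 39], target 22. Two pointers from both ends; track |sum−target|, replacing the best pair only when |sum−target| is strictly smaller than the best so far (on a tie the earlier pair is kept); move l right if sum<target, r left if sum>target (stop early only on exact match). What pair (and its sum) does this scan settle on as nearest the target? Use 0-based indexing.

l=0 r=16: -9+39=30 d=8 *, r--
l=0 r=15: -9+34=25 d=3 *, r--
l=0 r=14: -9+30=21 d=1 *, l++
l=1 r=14: -7+30=23 d=1, r--
l=1 r=13: -7+28=21 d=1, l++
l=2 r=13: -6+28=22 d=0 *, stop

pair (-6, 28) with sum 22 (|Δ|=0)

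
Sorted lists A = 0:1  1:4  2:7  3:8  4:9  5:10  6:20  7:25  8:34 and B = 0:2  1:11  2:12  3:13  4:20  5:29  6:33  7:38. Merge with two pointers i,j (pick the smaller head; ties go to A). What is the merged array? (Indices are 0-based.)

[1, 2, 4, 7, 8, 9, 10, 11, 12, 13, 20, 20, 25, 29, 33, 34, 38]

i=0 j=0: A[i]=1<=B[j]=2 take 1, i++
i=1 j=0: A[i]=4>B[j]=2 take 2, j++
i=1 j=1: A[i]=4<=B[j]=11 take 4, i++
i=2 j=1: A[i]=7<=B[j]=11 take 7, i++
i=3 j=1: A[i]=8<=B[j]=11 take 8, i++
i=4 j=1: A[i]=9<=B[j]=11 take 9, i++
i=5 j=1: A[i]=10<=B[j]=11 take 10, i++
i=6 j=1: A[i]=20>B[j]=11 take 11, j++
i=6 j=2: A[i]=20>B[j]=12 take 12, j++
i=6 j=3: A[i]=20>B[j]=13 take 13, j++
i=6 j=4: A[i]=20<=B[j]=20 take 20, i++
i=7 j=4: A[i]=25>B[j]=20 take 20, j++
i=7 j=5: A[i]=25<=B[j]=29 take 25, i++
i=8 j=5: A[i]=34>B[j]=29 take 29, j++
i=8 j=6: A[i]=34>B[j]=33 take 33, j++
i=8 j=7: A[i]=34<=B[j]=38 take 34, i++
i=9 j=7: A done, take B[j]=38, j++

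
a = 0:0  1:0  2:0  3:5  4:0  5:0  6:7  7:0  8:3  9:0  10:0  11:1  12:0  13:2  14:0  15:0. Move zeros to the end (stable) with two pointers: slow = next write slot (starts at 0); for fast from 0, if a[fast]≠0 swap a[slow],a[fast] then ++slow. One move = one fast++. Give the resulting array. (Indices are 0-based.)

[5, 7, 3, 1, 2, 0, 0, 0, 0, 0, 0, 0, 0, 0, 0, 0]

(s=0,f=0) a[fast]=0 → fast++
(s=0,f=1) a[fast]=0 → fast++
(s=0,f=2) a[fast]=0 → fast++
(s=0,f=3) a[fast]=5≠0 swap→a[0]=5 → slow++,fast++
(s=1,f=4) a[fast]=0 → fast++
(s=1,f=5) a[fast]=0 → fast++
(s=1,f=6) a[fast]=7≠0 swap→a[1]=7 → slow++,fast++
(s=2,f=7) a[fast]=0 → fast++
(s=2,f=8) a[fast]=3≠0 swap→a[2]=3 → slow++,fast++
(s=3,f=9) a[fast]=0 → fast++
(s=3,f=10) a[fast]=0 → fast++
(s=3,f=11) a[fast]=1≠0 swap→a[3]=1 → slow++,fast++
(s=4,f=12) a[fast]=0 → fast++
(s=4,f=13) a[fast]=2≠0 swap→a[4]=2 → slow++,fast++
(s=5,f=14) a[fast]=0 → fast++
(s=5,f=15) a[fast]=0 → fast++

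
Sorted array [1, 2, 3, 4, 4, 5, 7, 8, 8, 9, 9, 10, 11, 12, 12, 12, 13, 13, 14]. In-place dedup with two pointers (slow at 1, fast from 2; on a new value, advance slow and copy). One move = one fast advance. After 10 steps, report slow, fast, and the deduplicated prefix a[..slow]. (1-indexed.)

slow=8, fast=12, prefix=[1, 2, 3, 4, 5, 7, 8, 9]

(s=1,f=2) a[fast]=2≠a[slow]=1 write a[2]=2 → slow++,fast++
(s=2,f=3) a[fast]=3≠a[slow]=2 write a[3]=3 → slow++,fast++
(s=3,f=4) a[fast]=4≠a[slow]=3 write a[4]=4 → slow++,fast++
(s=4,f=5) a[fast]=4=a[slow] dup → fast++
(s=4,f=6) a[fast]=5≠a[slow]=4 write a[5]=5 → slow++,fast++
(s=5,f=7) a[fast]=7≠a[slow]=5 write a[6]=7 → slow++,fast++
(s=6,f=8) a[fast]=8≠a[slow]=7 write a[7]=8 → slow++,fast++
(s=7,f=9) a[fast]=8=a[slow] dup → fast++
(s=7,f=10) a[fast]=9≠a[slow]=8 write a[8]=9 → slow++,fast++
(s=8,f=11) a[fast]=9=a[slow] dup → fast++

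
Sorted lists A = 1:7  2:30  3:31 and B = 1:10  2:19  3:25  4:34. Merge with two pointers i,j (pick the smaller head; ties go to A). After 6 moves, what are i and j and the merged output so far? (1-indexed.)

i=1 j=1: A[i]=7<=B[j]=10 take 7, i++
i=2 j=1: A[i]=30>B[j]=10 take 10, j++
i=2 j=2: A[i]=30>B[j]=19 take 19, j++
i=2 j=3: A[i]=30>B[j]=25 take 25, j++
i=2 j=4: A[i]=30<=B[j]=34 take 30, i++
i=3 j=4: A[i]=31<=B[j]=34 take 31, i++

i=4, j=4, merged so far=[7, 10, 19, 25, 30, 31]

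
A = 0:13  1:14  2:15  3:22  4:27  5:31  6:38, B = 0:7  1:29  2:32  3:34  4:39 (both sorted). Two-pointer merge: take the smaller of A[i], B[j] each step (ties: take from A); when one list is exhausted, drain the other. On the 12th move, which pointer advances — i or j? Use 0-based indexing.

[i=0,j=0] A[i]=13>B[j]=7 take 7 → j++
[i=0,j=1] A[i]=13<=B[j]=29 take 13 → i++
[i=1,j=1] A[i]=14<=B[j]=29 take 14 → i++
[i=2,j=1] A[i]=15<=B[j]=29 take 15 → i++
[i=3,j=1] A[i]=22<=B[j]=29 take 22 → i++
[i=4,j=1] A[i]=27<=B[j]=29 take 27 → i++
[i=5,j=1] A[i]=31>B[j]=29 take 29 → j++
[i=5,j=2] A[i]=31<=B[j]=32 take 31 → i++
[i=6,j=2] A[i]=38>B[j]=32 take 32 → j++
[i=6,j=3] A[i]=38>B[j]=34 take 34 → j++
[i=6,j=4] A[i]=38<=B[j]=39 take 38 → i++
[i=7,j=4] A done, take B[j]=39 → j++

j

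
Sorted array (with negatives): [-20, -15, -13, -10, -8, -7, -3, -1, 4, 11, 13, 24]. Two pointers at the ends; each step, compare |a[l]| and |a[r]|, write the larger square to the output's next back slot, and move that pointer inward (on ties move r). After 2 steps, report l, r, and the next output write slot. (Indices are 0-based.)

l=1, r=10, next write slot=9

l=0 r=11: |-20|<=|24| out[11]=576, r--
l=0 r=10: |-20|>|13| out[10]=400, l++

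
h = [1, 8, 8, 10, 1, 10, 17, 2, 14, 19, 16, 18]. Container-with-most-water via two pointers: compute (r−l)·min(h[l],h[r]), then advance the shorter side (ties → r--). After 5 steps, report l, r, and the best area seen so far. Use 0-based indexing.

[0,11] min(1,18)*11=11 best=11 * → l++
[1,11] min(8,18)*10=80 best=80 * → l++
[2,11] min(8,18)*9=72 best=80 → l++
[3,11] min(10,18)*8=80 best=80 → l++
[4,11] min(1,18)*7=7 best=80 → l++

l=5, r=11, best area=80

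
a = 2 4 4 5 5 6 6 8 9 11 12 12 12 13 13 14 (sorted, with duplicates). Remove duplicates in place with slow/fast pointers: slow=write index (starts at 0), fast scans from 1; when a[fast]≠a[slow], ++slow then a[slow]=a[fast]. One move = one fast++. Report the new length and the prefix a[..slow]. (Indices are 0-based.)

length 10; prefix = [2, 4, 5, 6, 8, 9, 11, 12, 13, 14]

(s=0,f=1) a[fast]=4≠a[slow]=2 write a[1]=4 → slow++,fast++
(s=1,f=2) a[fast]=4=a[slow] dup → fast++
(s=1,f=3) a[fast]=5≠a[slow]=4 write a[2]=5 → slow++,fast++
(s=2,f=4) a[fast]=5=a[slow] dup → fast++
(s=2,f=5) a[fast]=6≠a[slow]=5 write a[3]=6 → slow++,fast++
(s=3,f=6) a[fast]=6=a[slow] dup → fast++
(s=3,f=7) a[fast]=8≠a[slow]=6 write a[4]=8 → slow++,fast++
(s=4,f=8) a[fast]=9≠a[slow]=8 write a[5]=9 → slow++,fast++
(s=5,f=9) a[fast]=11≠a[slow]=9 write a[6]=11 → slow++,fast++
(s=6,f=10) a[fast]=12≠a[slow]=11 write a[7]=12 → slow++,fast++
(s=7,f=11) a[fast]=12=a[slow] dup → fast++
(s=7,f=12) a[fast]=12=a[slow] dup → fast++
(s=7,f=13) a[fast]=13≠a[slow]=12 write a[8]=13 → slow++,fast++
(s=8,f=14) a[fast]=13=a[slow] dup → fast++
(s=8,f=15) a[fast]=14≠a[slow]=13 write a[9]=14 → slow++,fast++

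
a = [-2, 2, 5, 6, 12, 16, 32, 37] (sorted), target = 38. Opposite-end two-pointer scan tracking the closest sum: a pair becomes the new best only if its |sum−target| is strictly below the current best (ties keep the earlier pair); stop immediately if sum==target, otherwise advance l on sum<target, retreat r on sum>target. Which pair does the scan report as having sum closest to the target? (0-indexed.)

pair (6, 32) with sum 38 (|Δ|=0)

[0,7] -2+37=35 d=3 * → l++
[1,7] 2+37=39 d=1 * → r--
[1,6] 2+32=34 d=4 → l++
[2,6] 5+32=37 d=1 → l++
[3,6] 6+32=38 d=0 * → stop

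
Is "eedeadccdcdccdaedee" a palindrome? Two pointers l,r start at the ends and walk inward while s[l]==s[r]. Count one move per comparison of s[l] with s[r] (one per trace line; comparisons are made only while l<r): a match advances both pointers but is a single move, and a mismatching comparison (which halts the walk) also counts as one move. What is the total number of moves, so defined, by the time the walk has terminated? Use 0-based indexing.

l=0 r=18: 'e'=='e', l++,r--
l=1 r=17: 'e'=='e', l++,r--
l=2 r=16: 'd'=='d', l++,r--
l=3 r=15: 'e'=='e', l++,r--
l=4 r=14: 'a'=='a', l++,r--
l=5 r=13: 'd'=='d', l++,r--
l=6 r=12: 'c'=='c', l++,r--
l=7 r=11: 'c'=='c', l++,r--
l=8 r=10: 'd'=='d', l++,r--

9 moves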